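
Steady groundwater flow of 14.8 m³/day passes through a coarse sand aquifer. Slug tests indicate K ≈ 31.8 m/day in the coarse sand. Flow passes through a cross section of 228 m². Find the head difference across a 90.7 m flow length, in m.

From Q = K·A·i, i = Q / (K·A) = 14.8 / (31.80 × 228.0) = 0.002041.
Head loss Δh = i · L = 0.002041 × 90.7 = 0.1851 m.

0.185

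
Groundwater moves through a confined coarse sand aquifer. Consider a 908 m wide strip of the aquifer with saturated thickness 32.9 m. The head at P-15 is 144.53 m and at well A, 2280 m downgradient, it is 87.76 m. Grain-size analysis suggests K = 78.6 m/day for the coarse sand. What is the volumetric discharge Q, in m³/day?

Cross-sectional area A = 908 × 32.9 = 29873 m².
Hydraulic gradient i = (144.53 − 87.76) / 2280 = 56.77 / 2280 = 0.02490.
Darcy's law: Q = K · A · i = 78.60 × 29873 × 0.02490 = 58464 m³/day.

58500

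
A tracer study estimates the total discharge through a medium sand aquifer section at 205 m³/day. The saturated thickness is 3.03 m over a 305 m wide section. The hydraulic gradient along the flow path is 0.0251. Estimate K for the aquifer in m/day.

Cross-sectional area A = 305 × 3.03 = 924.1 m².
Hydraulic gradient i = 0.0251.
From Q = K·A·i, K = Q / (A·i) = 205 / (924.1 × 0.02510) = 8.838 m/day.

8.84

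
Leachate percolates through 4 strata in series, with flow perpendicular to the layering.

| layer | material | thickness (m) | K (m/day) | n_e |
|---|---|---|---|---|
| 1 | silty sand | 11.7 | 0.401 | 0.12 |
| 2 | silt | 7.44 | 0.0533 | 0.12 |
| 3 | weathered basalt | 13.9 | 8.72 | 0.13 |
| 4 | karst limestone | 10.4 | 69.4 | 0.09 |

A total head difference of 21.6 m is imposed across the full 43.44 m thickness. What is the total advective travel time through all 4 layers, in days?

39.8

With flow normal to the layers, continuity requires the same specific discharge q through every layer.
Σ(b_i/K_i) = 11.7/0.401 + 7.44/0.0533 + 13.9/8.72 + 10.4/69.4 = 170.5 d.
q = Δh / Σ(b_i/K_i) = 21.6 / 170.5 = 0.1267 m/day.
In each layer the seepage velocity is v_i = q/n_i, so the layer transit time is t_i = b_i·n_i / q:
  layer 1 (silty sand): t_1 = 11.7 × 0.12 / 0.1267 = 11.08 d
  layer 2 (silt): t_2 = 7.44 × 0.12 / 0.1267 = 7.048 d
  layer 3 (weathered basalt): t_3 = 13.9 × 0.13 / 0.1267 = 14.26 d
  layer 4 (karst limestone): t_4 = 10.4 × 0.09 / 0.1267 = 7.389 d
Total t = Σ t_i = 39.78 days.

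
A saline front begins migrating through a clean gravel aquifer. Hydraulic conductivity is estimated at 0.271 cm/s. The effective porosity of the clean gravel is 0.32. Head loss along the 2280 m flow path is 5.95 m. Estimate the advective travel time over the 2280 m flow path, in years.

Convert K: 0.271 cm/s × 864 = 234.1 m/day.
Hydraulic gradient i = Δh / L = 5.95 / 2280 = 0.002610.
Darcy flux q = K · i = 234.1 × 0.002610 = 0.6110 m/day.
Seepage velocity v = q / n_e = 0.6110 / 0.32 = 1.909 m/day.
Travel time t = L / v = 2280 / 1.909 = 1194 days = 3.269 years.

3.27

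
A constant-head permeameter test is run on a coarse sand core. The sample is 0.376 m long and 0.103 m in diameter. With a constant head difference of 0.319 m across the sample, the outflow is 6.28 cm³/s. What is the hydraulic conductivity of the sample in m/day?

Cross-sectional area A = π·(d/2)² = π × (0.103/2)² = 0.008332 m².
Convert discharge: 6.28 cm³/s = 6.280e-06 m³/s.
Darcy's law rearranged: K = Q·L / (A·Δh) = 6.280e-06 × 0.376 / (0.008332 × 0.319) = 0.0008884 m/s = 76.75 m/day.

76.8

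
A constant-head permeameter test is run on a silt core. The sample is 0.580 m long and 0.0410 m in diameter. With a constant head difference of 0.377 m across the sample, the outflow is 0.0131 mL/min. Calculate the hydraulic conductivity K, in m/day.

Cross-sectional area A = π·(d/2)² = π × (0.0410/2)² = 0.001320 m².
Convert discharge: 0.0131 mL/min = 2.183e-10 m³/s.
Darcy's law rearranged: K = Q·L / (A·Δh) = 2.183e-10 × 0.580 / (0.001320 × 0.377) = 2.544e-07 m/s = 0.02198 m/day.

0.0220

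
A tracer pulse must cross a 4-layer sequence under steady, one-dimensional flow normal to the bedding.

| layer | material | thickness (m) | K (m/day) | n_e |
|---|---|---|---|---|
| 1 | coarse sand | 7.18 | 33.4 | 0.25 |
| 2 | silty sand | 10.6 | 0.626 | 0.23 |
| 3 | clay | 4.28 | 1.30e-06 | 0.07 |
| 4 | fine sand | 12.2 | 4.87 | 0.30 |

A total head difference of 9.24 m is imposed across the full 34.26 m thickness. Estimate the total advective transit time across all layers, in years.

With flow normal to the layers, continuity requires the same specific discharge q through every layer.
Σ(b_i/K_i) = 7.18/33.4 + 10.6/0.626 + 4.28/1.30e-06 + 12.2/4.87 = 3.292e+06 d.
q = Δh / Σ(b_i/K_i) = 9.24 / 3.292e+06 = 2.807e-06 m/day.
In each layer the seepage velocity is v_i = q/n_i, so the layer transit time is t_i = b_i·n_i / q:
  layer 1 (coarse sand): t_1 = 7.18 × 0.25 / 2.807e-06 = 6.396e+05 d
  layer 2 (silty sand): t_2 = 10.6 × 0.23 / 2.807e-06 = 8.687e+05 d
  layer 3 (clay): t_3 = 4.28 × 0.07 / 2.807e-06 = 1.068e+05 d
  layer 4 (fine sand): t_4 = 12.2 × 0.30 / 2.807e-06 = 1.304e+06 d
Total t = Σ t_i = 2.919e+06 days = 7992 years.

7990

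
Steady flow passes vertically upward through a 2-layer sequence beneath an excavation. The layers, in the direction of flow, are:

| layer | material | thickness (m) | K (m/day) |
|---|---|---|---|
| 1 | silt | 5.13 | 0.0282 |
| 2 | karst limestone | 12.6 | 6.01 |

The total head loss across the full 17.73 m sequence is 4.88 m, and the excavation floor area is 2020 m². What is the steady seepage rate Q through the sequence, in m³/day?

Flow is perpendicular to layering, so the layers act in series and the equivalent K is the thickness-weighted harmonic mean.
Total thickness L = 5.13 + 12.6 = 17.73 m.
Σ(b_i/K_i) = 5.13/0.0282 + 12.6/6.01 = 184.0 d.
K_eq = L / Σ(b_i/K_i) = 17.73 / 184.0 = 0.09635 m/day.
Q = K_eq · A · (Δh/L) = 0.09635 × 2020 × (4.88/17.73) = 53.57 m³/day.

53.6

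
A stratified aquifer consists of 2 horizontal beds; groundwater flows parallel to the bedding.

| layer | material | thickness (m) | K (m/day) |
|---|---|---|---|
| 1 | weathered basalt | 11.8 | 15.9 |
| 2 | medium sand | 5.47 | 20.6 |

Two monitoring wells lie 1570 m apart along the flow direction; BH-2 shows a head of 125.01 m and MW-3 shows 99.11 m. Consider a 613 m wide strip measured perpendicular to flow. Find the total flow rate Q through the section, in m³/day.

Flow is parallel to layering, so each bed carries its own Darcy discharge and the transmissivities add.
Σ(K_i·b_i) = 15.9×11.8 + 20.6×5.47 = 300.3 m²/day.
Hydraulic gradient i = (125.01 − 99.11) / 1570 = 25.9 / 1570 = 0.01650.
Q = Σ(K_i·b_i) · W · i = 300.3 × 613 × 0.01650 = 3037 m³/day.

3040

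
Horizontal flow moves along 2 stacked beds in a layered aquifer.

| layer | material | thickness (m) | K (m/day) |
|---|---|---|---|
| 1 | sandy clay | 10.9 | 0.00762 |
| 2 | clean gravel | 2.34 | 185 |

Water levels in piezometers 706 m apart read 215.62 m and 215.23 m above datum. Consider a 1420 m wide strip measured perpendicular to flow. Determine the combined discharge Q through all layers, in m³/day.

Flow is parallel to layering, so each bed carries its own Darcy discharge and the transmissivities add.
Σ(K_i·b_i) = 0.00762×10.9 + 185×2.34 = 433.0 m²/day.
Hydraulic gradient i = (215.62 − 215.23) / 706 = 0.39 / 706 = 0.0005524.
Q = Σ(K_i·b_i) · W · i = 433.0 × 1420 × 0.0005524 = 339.6 m³/day.

340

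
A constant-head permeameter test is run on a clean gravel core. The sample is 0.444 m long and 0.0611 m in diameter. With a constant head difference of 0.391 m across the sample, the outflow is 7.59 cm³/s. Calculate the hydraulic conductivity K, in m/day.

254

Cross-sectional area A = π·(d/2)² = π × (0.0611/2)² = 0.002932 m².
Convert discharge: 7.59 cm³/s = 7.590e-06 m³/s.
Darcy's law rearranged: K = Q·L / (A·Δh) = 7.590e-06 × 0.444 / (0.002932 × 0.391) = 0.002940 m/s = 254.0 m/day.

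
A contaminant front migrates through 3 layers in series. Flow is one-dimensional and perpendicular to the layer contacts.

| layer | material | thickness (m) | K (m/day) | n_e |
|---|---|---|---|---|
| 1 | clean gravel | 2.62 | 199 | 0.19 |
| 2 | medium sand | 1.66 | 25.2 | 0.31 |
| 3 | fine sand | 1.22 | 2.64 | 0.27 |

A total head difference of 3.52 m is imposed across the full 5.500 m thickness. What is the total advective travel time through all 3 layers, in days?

With flow normal to the layers, continuity requires the same specific discharge q through every layer.
Σ(b_i/K_i) = 2.62/199 + 1.66/25.2 + 1.22/2.64 = 0.5412 d.
q = Δh / Σ(b_i/K_i) = 3.52 / 0.5412 = 6.505 m/day.
In each layer the seepage velocity is v_i = q/n_i, so the layer transit time is t_i = b_i·n_i / q:
  layer 1 (clean gravel): t_1 = 2.62 × 0.19 / 6.505 = 0.07653 d
  layer 2 (medium sand): t_2 = 1.66 × 0.31 / 6.505 = 0.07911 d
  layer 3 (fine sand): t_3 = 1.22 × 0.27 / 6.505 = 0.05064 d
Total t = Σ t_i = 0.2063 days.

0.206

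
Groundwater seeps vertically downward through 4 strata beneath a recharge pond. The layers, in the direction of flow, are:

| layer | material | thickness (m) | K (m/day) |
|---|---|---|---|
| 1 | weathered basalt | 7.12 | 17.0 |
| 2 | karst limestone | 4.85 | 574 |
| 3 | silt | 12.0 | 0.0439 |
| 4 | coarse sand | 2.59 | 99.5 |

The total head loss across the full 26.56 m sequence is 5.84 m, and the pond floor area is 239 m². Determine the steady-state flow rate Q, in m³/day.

5.10

Flow is perpendicular to layering, so the layers act in series and the equivalent K is the thickness-weighted harmonic mean.
Total thickness L = 7.12 + 4.85 + 12.0 + 2.59 = 26.56 m.
Σ(b_i/K_i) = 7.12/17.0 + 4.85/574 + 12.0/0.0439 + 2.59/99.5 = 273.8 d.
K_eq = L / Σ(b_i/K_i) = 26.56 / 273.8 = 0.09700 m/day.
Q = K_eq · A · (Δh/L) = 0.09700 × 239 × (5.84/26.56) = 5.098 m³/day.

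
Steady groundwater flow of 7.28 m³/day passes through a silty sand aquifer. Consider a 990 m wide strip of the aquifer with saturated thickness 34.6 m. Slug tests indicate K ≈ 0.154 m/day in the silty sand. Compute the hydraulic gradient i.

Cross-sectional area A = 990 × 34.6 = 34254 m².
From Q = K·A·i, i = Q / (K·A) = 7.28 / (0.1540 × 34254) = 0.001380.

0.00138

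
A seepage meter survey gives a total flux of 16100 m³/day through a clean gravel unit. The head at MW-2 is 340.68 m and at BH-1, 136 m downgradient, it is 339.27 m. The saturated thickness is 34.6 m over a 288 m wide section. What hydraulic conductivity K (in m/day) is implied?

156

Cross-sectional area A = 288 × 34.6 = 9965 m².
Hydraulic gradient i = (340.68 − 339.27) / 136 = 1.41 / 136 = 0.01037.
From Q = K·A·i, K = Q / (A·i) = 16100 / (9965 × 0.01037) = 155.8 m/day.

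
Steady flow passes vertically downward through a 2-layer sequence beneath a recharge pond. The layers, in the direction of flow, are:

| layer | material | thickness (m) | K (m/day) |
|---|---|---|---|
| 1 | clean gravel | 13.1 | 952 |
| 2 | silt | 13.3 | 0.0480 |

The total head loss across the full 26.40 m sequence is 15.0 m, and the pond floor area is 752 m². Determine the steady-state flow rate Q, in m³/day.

Flow is perpendicular to layering, so the layers act in series and the equivalent K is the thickness-weighted harmonic mean.
Total thickness L = 13.1 + 13.3 = 26.40 m.
Σ(b_i/K_i) = 13.1/952 + 13.3/0.0480 = 277.1 d.
K_eq = L / Σ(b_i/K_i) = 26.40 / 277.1 = 0.09527 m/day.
Q = K_eq · A · (Δh/L) = 0.09527 × 752 × (15.0/26.40) = 40.71 m³/day.

40.7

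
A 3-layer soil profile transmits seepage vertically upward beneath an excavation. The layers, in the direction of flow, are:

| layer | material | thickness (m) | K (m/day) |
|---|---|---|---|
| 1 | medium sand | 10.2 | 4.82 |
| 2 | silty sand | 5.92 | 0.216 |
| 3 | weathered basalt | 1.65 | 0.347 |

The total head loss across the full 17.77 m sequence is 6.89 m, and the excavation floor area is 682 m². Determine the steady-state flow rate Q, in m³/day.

137

Flow is perpendicular to layering, so the layers act in series and the equivalent K is the thickness-weighted harmonic mean.
Total thickness L = 10.2 + 5.92 + 1.65 = 17.77 m.
Σ(b_i/K_i) = 10.2/4.82 + 5.92/0.216 + 1.65/0.347 = 34.28 d.
K_eq = L / Σ(b_i/K_i) = 17.77 / 34.28 = 0.5184 m/day.
Q = K_eq · A · (Δh/L) = 0.5184 × 682 × (6.89/17.77) = 137.1 m³/day.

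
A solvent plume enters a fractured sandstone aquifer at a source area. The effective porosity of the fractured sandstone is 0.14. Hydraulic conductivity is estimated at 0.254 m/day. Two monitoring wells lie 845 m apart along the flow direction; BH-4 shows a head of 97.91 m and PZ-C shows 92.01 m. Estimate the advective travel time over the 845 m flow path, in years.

Hydraulic gradient i = (97.91 − 92.01) / 845 = 5.9 / 845 = 0.006982.
Darcy flux q = K · i = 0.2540 × 0.006982 = 0.001773 m/day.
Seepage velocity v = q / n_e = 0.001773 / 0.14 = 0.01267 m/day.
Travel time t = L / v = 845 / 0.01267 = 66705 days = 182.6 years.

183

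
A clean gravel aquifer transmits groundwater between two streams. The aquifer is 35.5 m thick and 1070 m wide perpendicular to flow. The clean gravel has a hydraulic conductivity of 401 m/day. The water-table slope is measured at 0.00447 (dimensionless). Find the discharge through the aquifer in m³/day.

68100

Cross-sectional area A = 1070 × 35.5 = 37985 m².
Hydraulic gradient i = 0.00447.
Darcy's law: Q = K · A · i = 401.0 × 37985 × 0.004470 = 68087 m³/day.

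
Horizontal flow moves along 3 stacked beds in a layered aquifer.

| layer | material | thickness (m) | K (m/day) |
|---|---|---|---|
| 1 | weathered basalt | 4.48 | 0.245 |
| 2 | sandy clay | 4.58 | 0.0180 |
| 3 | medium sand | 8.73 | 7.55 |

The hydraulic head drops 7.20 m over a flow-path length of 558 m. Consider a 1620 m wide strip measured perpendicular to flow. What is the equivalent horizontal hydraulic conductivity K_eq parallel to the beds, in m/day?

Flow is parallel to layering, so each bed carries its own Darcy discharge and the transmissivities add.
Σ(K_i·b_i) = 0.245×4.48 + 0.0180×4.58 + 7.55×8.73 = 67.09 m²/day.
Total thickness b = 17.79 m, so K_eq = Σ(K_i·b_i)/b = 3.771 m/day.

3.77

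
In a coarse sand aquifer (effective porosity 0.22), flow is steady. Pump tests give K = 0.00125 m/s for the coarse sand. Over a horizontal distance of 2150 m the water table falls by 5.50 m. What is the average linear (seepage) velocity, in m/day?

Convert K: 0.00125 m/s × 86400 = 108.0 m/day.
Hydraulic gradient i = Δh / L = 5.50 / 2150 = 0.002558.
Darcy flux q = K · i = 108.0 × 0.002558 = 0.2763 m/day.
Seepage velocity v = q / n_e = 0.2763 / 0.22 = 1.256 m/day.

1.26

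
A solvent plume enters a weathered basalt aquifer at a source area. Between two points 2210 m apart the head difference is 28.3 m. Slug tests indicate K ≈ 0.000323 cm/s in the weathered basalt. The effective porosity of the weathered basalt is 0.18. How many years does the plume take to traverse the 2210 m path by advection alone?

Convert K: 0.000323 cm/s × 864 = 0.2791 m/day.
Hydraulic gradient i = Δh / L = 28.3 / 2210 = 0.01281.
Darcy flux q = K · i = 0.2791 × 0.01281 = 0.003574 m/day.
Seepage velocity v = q / n_e = 0.003574 / 0.18 = 0.01985 m/day.
Travel time t = L / v = 2210 / 0.01985 = 1.113e+05 days = 304.8 years.

305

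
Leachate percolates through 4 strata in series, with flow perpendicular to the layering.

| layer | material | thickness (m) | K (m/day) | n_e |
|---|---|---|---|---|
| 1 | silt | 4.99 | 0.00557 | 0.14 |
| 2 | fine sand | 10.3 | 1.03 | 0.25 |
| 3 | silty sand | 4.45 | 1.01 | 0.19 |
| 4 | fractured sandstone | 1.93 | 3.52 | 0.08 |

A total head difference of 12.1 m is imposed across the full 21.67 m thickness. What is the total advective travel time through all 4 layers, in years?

0.881

With flow normal to the layers, continuity requires the same specific discharge q through every layer.
Σ(b_i/K_i) = 4.99/0.00557 + 10.3/1.03 + 4.45/1.01 + 1.93/3.52 = 910.8 d.
q = Δh / Σ(b_i/K_i) = 12.1 / 910.8 = 0.01328 m/day.
In each layer the seepage velocity is v_i = q/n_i, so the layer transit time is t_i = b_i·n_i / q:
  layer 1 (silt): t_1 = 4.99 × 0.14 / 0.01328 = 52.59 d
  layer 2 (fine sand): t_2 = 10.3 × 0.25 / 0.01328 = 193.8 d
  layer 3 (silty sand): t_3 = 4.45 × 0.19 / 0.01328 = 63.64 d
  layer 4 (fractured sandstone): t_4 = 1.93 × 0.08 / 0.01328 = 11.62 d
Total t = Σ t_i = 321.7 days = 0.8807 years.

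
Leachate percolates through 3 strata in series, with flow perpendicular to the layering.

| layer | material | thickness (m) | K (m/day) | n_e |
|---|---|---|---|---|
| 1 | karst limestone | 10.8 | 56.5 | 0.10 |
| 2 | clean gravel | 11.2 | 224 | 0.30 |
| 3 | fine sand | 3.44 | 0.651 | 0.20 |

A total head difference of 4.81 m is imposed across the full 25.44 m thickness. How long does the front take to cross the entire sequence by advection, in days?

5.89

With flow normal to the layers, continuity requires the same specific discharge q through every layer.
Σ(b_i/K_i) = 10.8/56.5 + 11.2/224 + 3.44/0.651 = 5.525 d.
q = Δh / Σ(b_i/K_i) = 4.81 / 5.525 = 0.8705 m/day.
In each layer the seepage velocity is v_i = q/n_i, so the layer transit time is t_i = b_i·n_i / q:
  layer 1 (karst limestone): t_1 = 10.8 × 0.10 / 0.8705 = 1.241 d
  layer 2 (clean gravel): t_2 = 11.2 × 0.30 / 0.8705 = 3.860 d
  layer 3 (fine sand): t_3 = 3.44 × 0.20 / 0.8705 = 0.7903 d
Total t = Σ t_i = 5.891 days.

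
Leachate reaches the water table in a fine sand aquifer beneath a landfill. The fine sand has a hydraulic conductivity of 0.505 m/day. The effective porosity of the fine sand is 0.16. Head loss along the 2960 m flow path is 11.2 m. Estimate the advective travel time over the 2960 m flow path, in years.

679

Hydraulic gradient i = Δh / L = 11.2 / 2960 = 0.003784.
Darcy flux q = K · i = 0.5050 × 0.003784 = 0.001911 m/day.
Seepage velocity v = q / n_e = 0.001911 / 0.16 = 0.01194 m/day.
Travel time t = L / v = 2960 / 0.01194 = 2.479e+05 days = 678.6 years.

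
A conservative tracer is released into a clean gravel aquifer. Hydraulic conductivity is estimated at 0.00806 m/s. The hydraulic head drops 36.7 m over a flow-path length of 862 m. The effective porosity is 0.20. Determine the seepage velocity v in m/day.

Convert K: 0.00806 m/s × 86400 = 696.4 m/day.
Hydraulic gradient i = Δh / L = 36.7 / 862 = 0.04258.
Darcy flux q = K · i = 696.4 × 0.04258 = 29.65 m/day.
Seepage velocity v = q / n_e = 29.65 / 0.20 = 148.2 m/day.

148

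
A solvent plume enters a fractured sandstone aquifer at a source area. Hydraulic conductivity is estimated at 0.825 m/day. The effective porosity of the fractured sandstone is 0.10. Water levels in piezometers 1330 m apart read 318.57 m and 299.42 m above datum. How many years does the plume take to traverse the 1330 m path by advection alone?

30.7

Hydraulic gradient i = (318.57 − 299.42) / 1330 = 19.15 / 1330 = 0.01440.
Darcy flux q = K · i = 0.8250 × 0.01440 = 0.01188 m/day.
Seepage velocity v = q / n_e = 0.01188 / 0.10 = 0.1188 m/day.
Travel time t = L / v = 1330 / 0.1188 = 11196 days = 30.65 years.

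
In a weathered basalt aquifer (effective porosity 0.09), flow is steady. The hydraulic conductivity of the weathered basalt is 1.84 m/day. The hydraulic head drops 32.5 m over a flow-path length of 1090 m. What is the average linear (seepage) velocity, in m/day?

Hydraulic gradient i = Δh / L = 32.5 / 1090 = 0.02982.
Darcy flux q = K · i = 1.840 × 0.02982 = 0.05486 m/day.
Seepage velocity v = q / n_e = 0.05486 / 0.09 = 0.6096 m/day.

0.610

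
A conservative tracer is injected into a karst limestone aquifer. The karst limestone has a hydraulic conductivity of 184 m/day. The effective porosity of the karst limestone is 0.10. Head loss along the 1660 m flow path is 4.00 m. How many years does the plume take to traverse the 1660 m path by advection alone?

Hydraulic gradient i = Δh / L = 4.00 / 1660 = 0.002410.
Darcy flux q = K · i = 184.0 × 0.002410 = 0.4434 m/day.
Seepage velocity v = q / n_e = 0.4434 / 0.10 = 4.434 m/day.
Travel time t = L / v = 1660 / 4.434 = 374.4 days = 1.025 years.

1.03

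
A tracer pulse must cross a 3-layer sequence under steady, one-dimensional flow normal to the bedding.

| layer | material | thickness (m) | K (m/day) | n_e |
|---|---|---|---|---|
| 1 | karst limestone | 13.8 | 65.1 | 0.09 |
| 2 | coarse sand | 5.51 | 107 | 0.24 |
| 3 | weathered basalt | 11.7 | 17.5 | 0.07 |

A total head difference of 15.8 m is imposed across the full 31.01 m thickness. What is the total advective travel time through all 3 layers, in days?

0.200

With flow normal to the layers, continuity requires the same specific discharge q through every layer.
Σ(b_i/K_i) = 13.8/65.1 + 5.51/107 + 11.7/17.5 = 0.9320 d.
q = Δh / Σ(b_i/K_i) = 15.8 / 0.9320 = 16.95 m/day.
In each layer the seepage velocity is v_i = q/n_i, so the layer transit time is t_i = b_i·n_i / q:
  layer 1 (karst limestone): t_1 = 13.8 × 0.09 / 16.95 = 0.07327 d
  layer 2 (coarse sand): t_2 = 5.51 × 0.24 / 16.95 = 0.07801 d
  layer 3 (weathered basalt): t_3 = 11.7 × 0.07 / 16.95 = 0.04831 d
Total t = Σ t_i = 0.1996 days.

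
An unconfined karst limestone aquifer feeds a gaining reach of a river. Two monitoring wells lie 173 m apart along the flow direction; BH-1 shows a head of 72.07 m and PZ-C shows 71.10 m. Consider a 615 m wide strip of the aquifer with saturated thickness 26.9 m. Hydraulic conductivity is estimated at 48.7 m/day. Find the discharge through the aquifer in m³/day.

4520

Cross-sectional area A = 615 × 26.9 = 16544 m².
Hydraulic gradient i = (72.07 − 71.10) / 173 = 0.97 / 173 = 0.005607.
Darcy's law: Q = K · A · i = 48.70 × 16544 × 0.005607 = 4517 m³/day.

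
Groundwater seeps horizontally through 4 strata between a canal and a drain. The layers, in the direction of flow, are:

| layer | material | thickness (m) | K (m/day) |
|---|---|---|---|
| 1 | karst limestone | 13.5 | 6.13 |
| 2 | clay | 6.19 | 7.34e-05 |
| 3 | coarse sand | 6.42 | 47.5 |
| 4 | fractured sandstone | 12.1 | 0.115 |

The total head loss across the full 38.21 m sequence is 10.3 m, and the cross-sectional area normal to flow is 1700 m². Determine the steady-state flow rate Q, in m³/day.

0.207

Flow is perpendicular to layering, so the layers act in series and the equivalent K is the thickness-weighted harmonic mean.
Total thickness L = 13.5 + 6.19 + 6.42 + 12.1 = 38.21 m.
Σ(b_i/K_i) = 13.5/6.13 + 6.19/7.34e-05 + 6.42/47.5 + 12.1/0.115 = 84440 d.
K_eq = L / Σ(b_i/K_i) = 38.21 / 84440 = 0.0004525 m/day.
Q = K_eq · A · (Δh/L) = 0.0004525 × 1700 × (10.3/38.21) = 0.2074 m³/day.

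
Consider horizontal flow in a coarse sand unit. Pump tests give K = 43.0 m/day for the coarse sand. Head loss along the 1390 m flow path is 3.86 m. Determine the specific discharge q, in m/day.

0.119

Hydraulic gradient i = Δh / L = 3.86 / 1390 = 0.002777.
Specific discharge q = K · i = 43.00 × 0.002777 = 0.1194 m/day.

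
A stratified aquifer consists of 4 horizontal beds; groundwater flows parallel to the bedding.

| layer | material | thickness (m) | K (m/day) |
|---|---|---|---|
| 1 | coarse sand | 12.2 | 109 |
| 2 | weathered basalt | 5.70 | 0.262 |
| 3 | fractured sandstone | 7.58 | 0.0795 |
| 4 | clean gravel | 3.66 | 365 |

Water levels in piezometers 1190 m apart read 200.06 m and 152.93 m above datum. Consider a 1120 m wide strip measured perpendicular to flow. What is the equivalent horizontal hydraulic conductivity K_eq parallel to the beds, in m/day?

91.6

Flow is parallel to layering, so each bed carries its own Darcy discharge and the transmissivities add.
Σ(K_i·b_i) = 109×12.2 + 0.262×5.70 + 0.0795×7.58 + 365×3.66 = 2668 m²/day.
Total thickness b = 29.14 m, so K_eq = Σ(K_i·b_i)/b = 91.55 m/day.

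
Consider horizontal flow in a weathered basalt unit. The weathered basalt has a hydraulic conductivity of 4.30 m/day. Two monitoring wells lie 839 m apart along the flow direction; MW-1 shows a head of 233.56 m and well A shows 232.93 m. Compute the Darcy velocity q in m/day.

Hydraulic gradient i = (233.56 − 232.93) / 839 = 0.63 / 839 = 0.0007509.
Specific discharge q = K · i = 4.300 × 0.0007509 = 0.003229 m/day.

0.00323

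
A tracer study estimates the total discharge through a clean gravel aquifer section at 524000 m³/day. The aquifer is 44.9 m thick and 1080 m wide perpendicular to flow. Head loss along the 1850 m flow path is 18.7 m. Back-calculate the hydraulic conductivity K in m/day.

Cross-sectional area A = 1080 × 44.9 = 48492 m².
Hydraulic gradient i = Δh / L = 18.7 / 1850 = 0.01011.
From Q = K·A·i, K = Q / (A·i) = 524000 / (48492 × 0.01011) = 1069 m/day.

1070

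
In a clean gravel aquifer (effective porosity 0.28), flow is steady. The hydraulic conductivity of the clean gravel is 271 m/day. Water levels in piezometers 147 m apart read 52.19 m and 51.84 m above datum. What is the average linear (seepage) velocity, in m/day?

Hydraulic gradient i = (52.19 − 51.84) / 147 = 0.35 / 147 = 0.002381.
Darcy flux q = K · i = 271.0 × 0.002381 = 0.6452 m/day.
Seepage velocity v = q / n_e = 0.6452 / 0.28 = 2.304 m/day.

2.30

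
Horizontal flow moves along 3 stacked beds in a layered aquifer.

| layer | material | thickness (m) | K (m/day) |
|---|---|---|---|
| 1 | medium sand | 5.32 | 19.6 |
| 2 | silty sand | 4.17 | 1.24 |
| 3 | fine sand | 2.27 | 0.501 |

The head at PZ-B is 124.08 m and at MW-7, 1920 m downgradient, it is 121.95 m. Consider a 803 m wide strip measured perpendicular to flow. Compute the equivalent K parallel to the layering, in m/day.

9.40

Flow is parallel to layering, so each bed carries its own Darcy discharge and the transmissivities add.
Σ(K_i·b_i) = 19.6×5.32 + 1.24×4.17 + 0.501×2.27 = 110.6 m²/day.
Total thickness b = 11.76 m, so K_eq = Σ(K_i·b_i)/b = 9.403 m/day.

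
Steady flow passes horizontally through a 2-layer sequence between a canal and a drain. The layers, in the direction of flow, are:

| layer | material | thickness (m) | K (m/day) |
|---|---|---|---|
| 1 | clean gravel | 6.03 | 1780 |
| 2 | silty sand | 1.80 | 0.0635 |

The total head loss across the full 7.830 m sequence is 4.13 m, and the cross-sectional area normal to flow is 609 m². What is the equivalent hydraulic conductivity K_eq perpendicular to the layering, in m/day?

Flow is perpendicular to layering, so the layers act in series and the equivalent K is the thickness-weighted harmonic mean.
Total thickness L = 6.03 + 1.80 = 7.830 m.
Σ(b_i/K_i) = 6.03/1780 + 1.80/0.0635 = 28.35 d.
K_eq = L / Σ(b_i/K_i) = 7.830 / 28.35 = 0.2762 m/day.

0.276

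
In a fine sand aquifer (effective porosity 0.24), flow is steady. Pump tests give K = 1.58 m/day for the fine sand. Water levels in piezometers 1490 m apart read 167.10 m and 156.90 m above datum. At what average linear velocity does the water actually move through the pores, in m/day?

0.0451

Hydraulic gradient i = (167.10 − 156.90) / 1490 = 10.2 / 1490 = 0.006846.
Darcy flux q = K · i = 1.580 × 0.006846 = 0.01082 m/day.
Seepage velocity v = q / n_e = 0.01082 / 0.24 = 0.04507 m/day.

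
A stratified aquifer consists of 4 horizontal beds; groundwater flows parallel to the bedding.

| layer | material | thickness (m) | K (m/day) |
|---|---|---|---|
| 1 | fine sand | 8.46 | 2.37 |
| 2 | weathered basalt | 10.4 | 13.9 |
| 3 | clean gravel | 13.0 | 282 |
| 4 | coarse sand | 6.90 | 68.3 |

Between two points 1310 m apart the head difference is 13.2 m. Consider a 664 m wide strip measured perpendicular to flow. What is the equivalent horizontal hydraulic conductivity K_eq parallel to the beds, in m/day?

Flow is parallel to layering, so each bed carries its own Darcy discharge and the transmissivities add.
Σ(K_i·b_i) = 2.37×8.46 + 13.9×10.4 + 282×13.0 + 68.3×6.90 = 4302 m²/day.
Total thickness b = 38.76 m, so K_eq = Σ(K_i·b_i)/b = 111.0 m/day.

111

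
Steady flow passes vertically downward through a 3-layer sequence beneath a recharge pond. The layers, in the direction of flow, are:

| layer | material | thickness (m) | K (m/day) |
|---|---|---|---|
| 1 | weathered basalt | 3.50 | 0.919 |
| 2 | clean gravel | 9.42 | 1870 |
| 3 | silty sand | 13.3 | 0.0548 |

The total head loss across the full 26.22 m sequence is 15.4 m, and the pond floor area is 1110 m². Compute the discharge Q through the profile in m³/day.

69.3

Flow is perpendicular to layering, so the layers act in series and the equivalent K is the thickness-weighted harmonic mean.
Total thickness L = 3.50 + 9.42 + 13.3 = 26.22 m.
Σ(b_i/K_i) = 3.50/0.919 + 9.42/1870 + 13.3/0.0548 = 246.5 d.
K_eq = L / Σ(b_i/K_i) = 26.22 / 246.5 = 0.1064 m/day.
Q = K_eq · A · (Δh/L) = 0.1064 × 1110 × (15.4/26.22) = 69.34 m³/day.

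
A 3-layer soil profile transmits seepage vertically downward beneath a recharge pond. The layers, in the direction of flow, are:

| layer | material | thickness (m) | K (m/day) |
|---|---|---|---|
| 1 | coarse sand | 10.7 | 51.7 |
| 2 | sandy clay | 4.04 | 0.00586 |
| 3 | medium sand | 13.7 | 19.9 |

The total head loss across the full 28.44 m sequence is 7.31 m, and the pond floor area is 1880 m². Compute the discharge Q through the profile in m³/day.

Flow is perpendicular to layering, so the layers act in series and the equivalent K is the thickness-weighted harmonic mean.
Total thickness L = 10.7 + 4.04 + 13.7 = 28.44 m.
Σ(b_i/K_i) = 10.7/51.7 + 4.04/0.00586 + 13.7/19.9 = 690.3 d.
K_eq = L / Σ(b_i/K_i) = 28.44 / 690.3 = 0.04120 m/day.
Q = K_eq · A · (Δh/L) = 0.04120 × 1880 × (7.31/28.44) = 19.91 m³/day.

19.9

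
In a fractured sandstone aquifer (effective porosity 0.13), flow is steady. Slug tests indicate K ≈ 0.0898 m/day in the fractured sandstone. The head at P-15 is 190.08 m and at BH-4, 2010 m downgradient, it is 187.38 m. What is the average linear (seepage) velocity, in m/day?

0.000928

Hydraulic gradient i = (190.08 − 187.38) / 2010 = 2.7 / 2010 = 0.001343.
Darcy flux q = K · i = 0.08980 × 0.001343 = 0.0001206 m/day.
Seepage velocity v = q / n_e = 0.0001206 / 0.13 = 0.0009279 m/day.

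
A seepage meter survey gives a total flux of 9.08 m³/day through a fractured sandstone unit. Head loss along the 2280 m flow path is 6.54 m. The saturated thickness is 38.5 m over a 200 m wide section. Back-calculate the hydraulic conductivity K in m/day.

0.411

Cross-sectional area A = 200 × 38.5 = 7700 m².
Hydraulic gradient i = Δh / L = 6.54 / 2280 = 0.002868.
From Q = K·A·i, K = Q / (A·i) = 9.08 / (7700 × 0.002868) = 0.4111 m/day.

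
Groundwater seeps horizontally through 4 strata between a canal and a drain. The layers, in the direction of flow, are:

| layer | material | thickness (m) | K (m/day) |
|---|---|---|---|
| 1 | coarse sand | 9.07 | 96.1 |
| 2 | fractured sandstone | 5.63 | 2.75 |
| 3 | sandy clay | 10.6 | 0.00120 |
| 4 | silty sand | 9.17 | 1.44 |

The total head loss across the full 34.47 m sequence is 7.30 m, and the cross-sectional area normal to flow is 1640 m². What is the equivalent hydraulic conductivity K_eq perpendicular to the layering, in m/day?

Flow is perpendicular to layering, so the layers act in series and the equivalent K is the thickness-weighted harmonic mean.
Total thickness L = 9.07 + 5.63 + 10.6 + 9.17 = 34.47 m.
Σ(b_i/K_i) = 9.07/96.1 + 5.63/2.75 + 10.6/0.00120 + 9.17/1.44 = 8842 d.
K_eq = L / Σ(b_i/K_i) = 34.47 / 8842 = 0.003899 m/day.

0.00390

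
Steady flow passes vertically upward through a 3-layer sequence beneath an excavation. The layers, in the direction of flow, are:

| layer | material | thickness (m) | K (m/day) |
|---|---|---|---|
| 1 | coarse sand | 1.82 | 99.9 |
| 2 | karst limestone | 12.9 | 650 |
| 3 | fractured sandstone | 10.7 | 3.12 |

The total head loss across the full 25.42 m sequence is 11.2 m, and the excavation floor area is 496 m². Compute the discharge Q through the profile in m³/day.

1600

Flow is perpendicular to layering, so the layers act in series and the equivalent K is the thickness-weighted harmonic mean.
Total thickness L = 1.82 + 12.9 + 10.7 = 25.42 m.
Σ(b_i/K_i) = 1.82/99.9 + 12.9/650 + 10.7/3.12 = 3.468 d.
K_eq = L / Σ(b_i/K_i) = 25.42 / 3.468 = 7.331 m/day.
Q = K_eq · A · (Δh/L) = 7.331 × 496 × (11.2/25.42) = 1602 m³/day.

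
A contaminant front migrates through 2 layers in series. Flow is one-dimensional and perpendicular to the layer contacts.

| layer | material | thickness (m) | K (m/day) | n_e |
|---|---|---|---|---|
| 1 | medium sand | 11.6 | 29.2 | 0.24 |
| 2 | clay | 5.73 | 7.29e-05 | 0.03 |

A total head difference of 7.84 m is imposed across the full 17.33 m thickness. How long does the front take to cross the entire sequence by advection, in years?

81.1

With flow normal to the layers, continuity requires the same specific discharge q through every layer.
Σ(b_i/K_i) = 11.6/29.2 + 5.73/7.29e-05 = 78601 d.
q = Δh / Σ(b_i/K_i) = 7.84 / 78601 = 9.974e-05 m/day.
In each layer the seepage velocity is v_i = q/n_i, so the layer transit time is t_i = b_i·n_i / q:
  layer 1 (medium sand): t_1 = 11.6 × 0.24 / 9.974e-05 = 27911 d
  layer 2 (clay): t_2 = 5.73 × 0.03 / 9.974e-05 = 1723 d
Total t = Σ t_i = 29635 days = 81.14 years.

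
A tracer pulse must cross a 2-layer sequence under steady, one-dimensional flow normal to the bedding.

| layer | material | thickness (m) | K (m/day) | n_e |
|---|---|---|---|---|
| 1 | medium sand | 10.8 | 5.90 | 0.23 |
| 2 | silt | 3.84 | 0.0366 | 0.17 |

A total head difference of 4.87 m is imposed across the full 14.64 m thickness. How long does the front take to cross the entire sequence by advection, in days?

68.8

With flow normal to the layers, continuity requires the same specific discharge q through every layer.
Σ(b_i/K_i) = 10.8/5.90 + 3.84/0.0366 = 106.7 d.
q = Δh / Σ(b_i/K_i) = 4.87 / 106.7 = 0.04562 m/day.
In each layer the seepage velocity is v_i = q/n_i, so the layer transit time is t_i = b_i·n_i / q:
  layer 1 (medium sand): t_1 = 10.8 × 0.23 / 0.04562 = 54.45 d
  layer 2 (silt): t_2 = 3.84 × 0.17 / 0.04562 = 14.31 d
Total t = Σ t_i = 68.76 days.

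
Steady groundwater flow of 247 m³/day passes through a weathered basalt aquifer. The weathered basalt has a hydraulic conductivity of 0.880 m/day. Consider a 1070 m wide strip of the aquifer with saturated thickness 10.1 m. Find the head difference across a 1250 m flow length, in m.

Cross-sectional area A = 1070 × 10.1 = 10807 m².
From Q = K·A·i, i = Q / (K·A) = 247 / (0.8800 × 10807) = 0.02597.
Head loss Δh = i · L = 0.02597 × 1250 = 32.47 m.

32.5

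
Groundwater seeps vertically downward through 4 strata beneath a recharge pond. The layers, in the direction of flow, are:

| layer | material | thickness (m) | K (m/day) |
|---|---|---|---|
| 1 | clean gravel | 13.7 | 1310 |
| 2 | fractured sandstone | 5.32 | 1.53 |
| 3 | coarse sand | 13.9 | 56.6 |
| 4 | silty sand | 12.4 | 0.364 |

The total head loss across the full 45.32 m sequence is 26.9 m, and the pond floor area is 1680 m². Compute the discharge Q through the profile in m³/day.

1200

Flow is perpendicular to layering, so the layers act in series and the equivalent K is the thickness-weighted harmonic mean.
Total thickness L = 13.7 + 5.32 + 13.9 + 12.4 = 45.32 m.
Σ(b_i/K_i) = 13.7/1310 + 5.32/1.53 + 13.9/56.6 + 12.4/0.364 = 37.80 d.
K_eq = L / Σ(b_i/K_i) = 45.32 / 37.80 = 1.199 m/day.
Q = K_eq · A · (Δh/L) = 1.199 × 1680 × (26.9/45.32) = 1196 m³/day.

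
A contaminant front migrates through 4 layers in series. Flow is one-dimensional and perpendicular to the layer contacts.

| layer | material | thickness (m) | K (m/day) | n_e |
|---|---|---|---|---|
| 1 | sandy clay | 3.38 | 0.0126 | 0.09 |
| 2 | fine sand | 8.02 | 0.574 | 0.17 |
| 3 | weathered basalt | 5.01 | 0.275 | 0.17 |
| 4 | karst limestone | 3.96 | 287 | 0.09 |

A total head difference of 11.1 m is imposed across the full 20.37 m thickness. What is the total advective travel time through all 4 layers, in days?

With flow normal to the layers, continuity requires the same specific discharge q through every layer.
Σ(b_i/K_i) = 3.38/0.0126 + 8.02/0.574 + 5.01/0.275 + 3.96/287 = 300.5 d.
q = Δh / Σ(b_i/K_i) = 11.1 / 300.5 = 0.03694 m/day.
In each layer the seepage velocity is v_i = q/n_i, so the layer transit time is t_i = b_i·n_i / q:
  layer 1 (sandy clay): t_1 = 3.38 × 0.09 / 0.03694 = 8.234 d
  layer 2 (fine sand): t_2 = 8.02 × 0.17 / 0.03694 = 36.90 d
  layer 3 (weathered basalt): t_3 = 5.01 × 0.17 / 0.03694 = 23.05 d
  layer 4 (karst limestone): t_4 = 3.96 × 0.09 / 0.03694 = 9.647 d
Total t = Σ t_i = 77.84 days.

77.8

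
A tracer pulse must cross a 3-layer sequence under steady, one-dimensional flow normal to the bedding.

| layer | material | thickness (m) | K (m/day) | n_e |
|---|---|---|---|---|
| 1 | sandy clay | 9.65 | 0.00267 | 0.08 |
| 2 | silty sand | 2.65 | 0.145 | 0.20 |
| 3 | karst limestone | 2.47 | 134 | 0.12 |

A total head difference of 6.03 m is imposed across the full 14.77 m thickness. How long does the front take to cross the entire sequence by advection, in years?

2.64

With flow normal to the layers, continuity requires the same specific discharge q through every layer.
Σ(b_i/K_i) = 9.65/0.00267 + 2.65/0.145 + 2.47/134 = 3633 d.
q = Δh / Σ(b_i/K_i) = 6.03 / 3633 = 0.001660 m/day.
In each layer the seepage velocity is v_i = q/n_i, so the layer transit time is t_i = b_i·n_i / q:
  layer 1 (sandy clay): t_1 = 9.65 × 0.08 / 0.001660 = 465.1 d
  layer 2 (silty sand): t_2 = 2.65 × 0.20 / 0.001660 = 319.3 d
  layer 3 (karst limestone): t_3 = 2.47 × 0.12 / 0.001660 = 178.6 d
Total t = Σ t_i = 962.9 days = 2.636 years.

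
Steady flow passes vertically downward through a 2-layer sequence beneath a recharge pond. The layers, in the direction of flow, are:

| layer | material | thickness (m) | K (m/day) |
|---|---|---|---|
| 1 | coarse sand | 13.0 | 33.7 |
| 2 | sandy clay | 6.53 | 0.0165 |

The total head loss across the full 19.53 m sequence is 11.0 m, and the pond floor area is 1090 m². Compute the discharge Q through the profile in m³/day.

Flow is perpendicular to layering, so the layers act in series and the equivalent K is the thickness-weighted harmonic mean.
Total thickness L = 13.0 + 6.53 = 19.53 m.
Σ(b_i/K_i) = 13.0/33.7 + 6.53/0.0165 = 396.1 d.
K_eq = L / Σ(b_i/K_i) = 19.53 / 396.1 = 0.04930 m/day.
Q = K_eq · A · (Δh/L) = 0.04930 × 1090 × (11.0/19.53) = 30.27 m³/day.

30.3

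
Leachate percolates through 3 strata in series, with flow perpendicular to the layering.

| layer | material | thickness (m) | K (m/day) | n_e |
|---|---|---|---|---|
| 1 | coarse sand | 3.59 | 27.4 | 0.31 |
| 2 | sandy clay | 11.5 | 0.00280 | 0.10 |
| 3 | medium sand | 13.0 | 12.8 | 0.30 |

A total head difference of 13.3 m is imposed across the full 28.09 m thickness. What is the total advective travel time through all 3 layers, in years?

With flow normal to the layers, continuity requires the same specific discharge q through every layer.
Σ(b_i/K_i) = 3.59/27.4 + 11.5/0.00280 + 13.0/12.8 = 4108 d.
q = Δh / Σ(b_i/K_i) = 13.3 / 4108 = 0.003237 m/day.
In each layer the seepage velocity is v_i = q/n_i, so the layer transit time is t_i = b_i·n_i / q:
  layer 1 (coarse sand): t_1 = 3.59 × 0.31 / 0.003237 = 343.8 d
  layer 2 (sandy clay): t_2 = 11.5 × 0.10 / 0.003237 = 355.2 d
  layer 3 (medium sand): t_3 = 13.0 × 0.30 / 0.003237 = 1205 d
Total t = Σ t_i = 1904 days = 5.212 years.

5.21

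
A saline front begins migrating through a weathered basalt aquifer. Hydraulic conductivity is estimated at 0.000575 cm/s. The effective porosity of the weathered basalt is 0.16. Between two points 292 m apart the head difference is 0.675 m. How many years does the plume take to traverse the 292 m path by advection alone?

Convert K: 0.000575 cm/s × 864 = 0.4968 m/day.
Hydraulic gradient i = Δh / L = 0.675 / 292 = 0.002312.
Darcy flux q = K · i = 0.4968 × 0.002312 = 0.001148 m/day.
Seepage velocity v = q / n_e = 0.001148 / 0.16 = 0.007178 m/day.
Travel time t = L / v = 292 / 0.007178 = 40682 days = 111.4 years.

111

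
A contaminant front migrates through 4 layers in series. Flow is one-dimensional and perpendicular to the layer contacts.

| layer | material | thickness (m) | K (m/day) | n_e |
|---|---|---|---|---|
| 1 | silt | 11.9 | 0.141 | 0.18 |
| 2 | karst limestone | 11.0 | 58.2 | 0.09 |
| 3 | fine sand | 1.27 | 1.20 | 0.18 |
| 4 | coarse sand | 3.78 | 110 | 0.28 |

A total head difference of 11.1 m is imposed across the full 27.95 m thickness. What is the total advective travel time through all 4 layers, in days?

With flow normal to the layers, continuity requires the same specific discharge q through every layer.
Σ(b_i/K_i) = 11.9/0.141 + 11.0/58.2 + 1.27/1.20 + 3.78/110 = 85.68 d.
q = Δh / Σ(b_i/K_i) = 11.1 / 85.68 = 0.1296 m/day.
In each layer the seepage velocity is v_i = q/n_i, so the layer transit time is t_i = b_i·n_i / q:
  layer 1 (silt): t_1 = 11.9 × 0.18 / 0.1296 = 16.53 d
  layer 2 (karst limestone): t_2 = 11.0 × 0.09 / 0.1296 = 7.642 d
  layer 3 (fine sand): t_3 = 1.27 × 0.18 / 0.1296 = 1.765 d
  layer 4 (coarse sand): t_4 = 3.78 × 0.28 / 0.1296 = 8.170 d
Total t = Σ t_i = 34.11 days.

34.1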